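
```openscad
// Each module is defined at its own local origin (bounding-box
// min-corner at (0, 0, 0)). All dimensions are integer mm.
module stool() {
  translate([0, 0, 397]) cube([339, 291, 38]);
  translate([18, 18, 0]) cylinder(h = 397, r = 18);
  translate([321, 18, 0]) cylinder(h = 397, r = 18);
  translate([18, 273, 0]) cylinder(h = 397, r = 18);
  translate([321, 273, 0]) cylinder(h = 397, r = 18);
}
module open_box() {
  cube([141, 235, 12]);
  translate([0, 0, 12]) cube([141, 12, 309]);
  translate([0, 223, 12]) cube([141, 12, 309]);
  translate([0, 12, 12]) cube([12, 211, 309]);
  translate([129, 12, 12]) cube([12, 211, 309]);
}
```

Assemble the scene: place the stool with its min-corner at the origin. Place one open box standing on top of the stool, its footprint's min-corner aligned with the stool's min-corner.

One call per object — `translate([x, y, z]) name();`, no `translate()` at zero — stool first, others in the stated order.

stool();
translate([0, 0, 435]) open_box();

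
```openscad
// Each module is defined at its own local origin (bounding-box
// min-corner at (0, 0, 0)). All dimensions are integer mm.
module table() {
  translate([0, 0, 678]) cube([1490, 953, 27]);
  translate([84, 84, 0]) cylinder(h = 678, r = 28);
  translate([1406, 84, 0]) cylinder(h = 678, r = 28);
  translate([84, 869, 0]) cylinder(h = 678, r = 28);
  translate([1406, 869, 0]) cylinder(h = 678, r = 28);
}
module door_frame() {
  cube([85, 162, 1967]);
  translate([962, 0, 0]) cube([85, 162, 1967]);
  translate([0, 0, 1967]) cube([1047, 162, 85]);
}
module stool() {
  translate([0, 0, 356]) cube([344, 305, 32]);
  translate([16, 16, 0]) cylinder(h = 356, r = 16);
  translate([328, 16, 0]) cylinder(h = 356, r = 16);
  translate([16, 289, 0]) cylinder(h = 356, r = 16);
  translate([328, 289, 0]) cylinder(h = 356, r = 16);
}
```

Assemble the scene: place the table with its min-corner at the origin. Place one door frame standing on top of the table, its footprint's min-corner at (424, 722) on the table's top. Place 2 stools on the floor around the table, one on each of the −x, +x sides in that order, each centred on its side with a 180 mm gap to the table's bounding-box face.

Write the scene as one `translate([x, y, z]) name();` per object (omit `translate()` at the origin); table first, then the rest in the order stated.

table();
translate([424, 722, 705]) door_frame();
translate([-524, 324, 0]) stool();
translate([1670, 324, 0]) stool();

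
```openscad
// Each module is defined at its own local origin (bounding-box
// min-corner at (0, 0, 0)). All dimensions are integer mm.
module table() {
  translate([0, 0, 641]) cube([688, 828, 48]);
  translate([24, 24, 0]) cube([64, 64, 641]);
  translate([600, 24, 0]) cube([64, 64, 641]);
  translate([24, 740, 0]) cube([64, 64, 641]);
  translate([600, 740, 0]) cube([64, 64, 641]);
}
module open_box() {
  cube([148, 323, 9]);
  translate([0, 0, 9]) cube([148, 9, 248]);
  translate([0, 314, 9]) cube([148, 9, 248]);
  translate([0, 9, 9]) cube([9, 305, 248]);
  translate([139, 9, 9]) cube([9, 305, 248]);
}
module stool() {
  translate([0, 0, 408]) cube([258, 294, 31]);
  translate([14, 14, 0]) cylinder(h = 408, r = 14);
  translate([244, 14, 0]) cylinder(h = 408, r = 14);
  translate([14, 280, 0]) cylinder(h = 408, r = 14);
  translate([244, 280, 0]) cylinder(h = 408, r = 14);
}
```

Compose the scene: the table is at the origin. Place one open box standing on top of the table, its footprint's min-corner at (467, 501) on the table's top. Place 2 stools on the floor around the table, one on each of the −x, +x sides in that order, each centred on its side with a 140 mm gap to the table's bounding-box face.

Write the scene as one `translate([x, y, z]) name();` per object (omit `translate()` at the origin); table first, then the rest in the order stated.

table();
translate([467, 501, 689]) open_box();
translate([-398, 267, 0]) stool();
translate([828, 267, 0]) stool();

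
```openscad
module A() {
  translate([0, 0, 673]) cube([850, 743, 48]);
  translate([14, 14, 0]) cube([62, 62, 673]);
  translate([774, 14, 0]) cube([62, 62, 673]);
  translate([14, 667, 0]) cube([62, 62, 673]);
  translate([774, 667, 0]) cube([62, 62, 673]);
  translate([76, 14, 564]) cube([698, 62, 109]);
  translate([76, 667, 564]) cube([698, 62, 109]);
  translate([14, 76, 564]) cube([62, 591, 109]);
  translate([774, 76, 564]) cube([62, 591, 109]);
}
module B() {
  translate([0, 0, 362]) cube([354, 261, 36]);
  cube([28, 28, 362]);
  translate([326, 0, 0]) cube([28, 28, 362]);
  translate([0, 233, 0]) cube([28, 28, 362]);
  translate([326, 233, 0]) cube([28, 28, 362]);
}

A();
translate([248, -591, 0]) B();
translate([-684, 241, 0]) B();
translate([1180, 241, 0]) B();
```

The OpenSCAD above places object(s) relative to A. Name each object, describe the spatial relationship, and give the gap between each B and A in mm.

Each stool's nearest face is 330 mm from the table's bounding box.

A is a table. B is a stool. Three stools sit around the table at the −y, −x, +x sides. The gap between each stool and the table is 330 mm.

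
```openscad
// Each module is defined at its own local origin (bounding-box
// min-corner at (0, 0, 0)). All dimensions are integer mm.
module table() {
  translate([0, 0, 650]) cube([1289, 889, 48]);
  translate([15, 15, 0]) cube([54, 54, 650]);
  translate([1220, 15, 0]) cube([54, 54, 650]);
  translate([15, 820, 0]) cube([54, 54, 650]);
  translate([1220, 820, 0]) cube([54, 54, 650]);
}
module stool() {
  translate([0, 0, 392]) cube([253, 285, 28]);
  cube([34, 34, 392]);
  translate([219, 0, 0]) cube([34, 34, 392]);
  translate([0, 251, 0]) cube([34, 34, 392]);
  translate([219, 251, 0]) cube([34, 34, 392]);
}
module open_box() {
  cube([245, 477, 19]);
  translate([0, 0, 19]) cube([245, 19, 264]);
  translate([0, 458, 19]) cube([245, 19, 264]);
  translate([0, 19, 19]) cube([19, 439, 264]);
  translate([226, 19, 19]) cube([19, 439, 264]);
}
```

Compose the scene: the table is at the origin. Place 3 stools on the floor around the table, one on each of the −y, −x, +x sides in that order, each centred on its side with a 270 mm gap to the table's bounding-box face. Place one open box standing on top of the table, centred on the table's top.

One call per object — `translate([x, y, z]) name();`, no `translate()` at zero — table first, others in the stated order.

table();
translate([518, -555, 0]) stool();
translate([-523, 302, 0]) stool();
translate([1559, 302, 0]) stool();
translate([522, 206, 698]) open_box();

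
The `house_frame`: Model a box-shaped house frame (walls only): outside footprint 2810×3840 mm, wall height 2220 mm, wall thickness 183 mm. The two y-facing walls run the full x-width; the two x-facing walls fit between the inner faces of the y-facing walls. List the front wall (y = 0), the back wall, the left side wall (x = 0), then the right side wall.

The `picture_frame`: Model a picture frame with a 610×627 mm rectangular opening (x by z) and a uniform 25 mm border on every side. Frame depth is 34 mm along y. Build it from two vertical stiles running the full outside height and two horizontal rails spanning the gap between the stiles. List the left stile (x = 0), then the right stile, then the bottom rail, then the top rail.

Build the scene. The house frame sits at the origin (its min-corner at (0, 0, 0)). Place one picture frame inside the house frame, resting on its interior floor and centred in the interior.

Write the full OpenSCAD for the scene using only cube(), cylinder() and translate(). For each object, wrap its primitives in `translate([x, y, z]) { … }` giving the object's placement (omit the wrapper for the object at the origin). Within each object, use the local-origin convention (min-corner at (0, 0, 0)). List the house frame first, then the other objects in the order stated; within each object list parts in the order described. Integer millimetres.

cube([2810, 183, 2220]);
translate([0, 3657, 0]) cube([2810, 183, 2220]);
translate([0, 183, 0]) cube([183, 3474, 2220]);
translate([2627, 183, 0]) cube([183, 3474, 2220]);
translate([1075, 1903, 0]) {
  cube([25, 34, 677]);
  translate([635, 0, 0]) cube([25, 34, 677]);
  translate([25, 0, 0]) cube([610, 34, 25]);
  translate([25, 0, 652]) cube([610, 34, 25]);
}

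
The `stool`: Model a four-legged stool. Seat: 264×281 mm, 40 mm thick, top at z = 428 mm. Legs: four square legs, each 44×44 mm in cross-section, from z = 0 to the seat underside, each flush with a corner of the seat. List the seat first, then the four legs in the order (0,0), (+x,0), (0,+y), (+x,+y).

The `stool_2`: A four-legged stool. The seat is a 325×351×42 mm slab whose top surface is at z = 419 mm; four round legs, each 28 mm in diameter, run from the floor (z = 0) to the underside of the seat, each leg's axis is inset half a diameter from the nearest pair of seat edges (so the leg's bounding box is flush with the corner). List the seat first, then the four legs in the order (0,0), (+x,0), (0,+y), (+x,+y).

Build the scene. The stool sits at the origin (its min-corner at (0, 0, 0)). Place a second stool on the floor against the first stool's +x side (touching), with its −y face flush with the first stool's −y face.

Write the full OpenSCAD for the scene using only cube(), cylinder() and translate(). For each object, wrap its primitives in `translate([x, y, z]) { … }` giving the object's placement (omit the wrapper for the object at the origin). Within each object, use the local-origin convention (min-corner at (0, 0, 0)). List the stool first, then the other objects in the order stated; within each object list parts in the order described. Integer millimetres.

translate([0, 0, 388]) cube([264, 281, 40]);
cube([44, 44, 388]);
translate([220, 0, 0]) cube([44, 44, 388]);
translate([0, 237, 0]) cube([44, 44, 388]);
translate([220, 237, 0]) cube([44, 44, 388]);
translate([264, 0, 0]) {
  translate([0, 0, 377]) cube([325, 351, 42]);
  translate([14, 14, 0]) cylinder(h = 377, r = 14);
  translate([311, 14, 0]) cylinder(h = 377, r = 14);
  translate([14, 337, 0]) cylinder(h = 377, r = 14);
  translate([311, 337, 0]) cylinder(h = 377, r = 14);
}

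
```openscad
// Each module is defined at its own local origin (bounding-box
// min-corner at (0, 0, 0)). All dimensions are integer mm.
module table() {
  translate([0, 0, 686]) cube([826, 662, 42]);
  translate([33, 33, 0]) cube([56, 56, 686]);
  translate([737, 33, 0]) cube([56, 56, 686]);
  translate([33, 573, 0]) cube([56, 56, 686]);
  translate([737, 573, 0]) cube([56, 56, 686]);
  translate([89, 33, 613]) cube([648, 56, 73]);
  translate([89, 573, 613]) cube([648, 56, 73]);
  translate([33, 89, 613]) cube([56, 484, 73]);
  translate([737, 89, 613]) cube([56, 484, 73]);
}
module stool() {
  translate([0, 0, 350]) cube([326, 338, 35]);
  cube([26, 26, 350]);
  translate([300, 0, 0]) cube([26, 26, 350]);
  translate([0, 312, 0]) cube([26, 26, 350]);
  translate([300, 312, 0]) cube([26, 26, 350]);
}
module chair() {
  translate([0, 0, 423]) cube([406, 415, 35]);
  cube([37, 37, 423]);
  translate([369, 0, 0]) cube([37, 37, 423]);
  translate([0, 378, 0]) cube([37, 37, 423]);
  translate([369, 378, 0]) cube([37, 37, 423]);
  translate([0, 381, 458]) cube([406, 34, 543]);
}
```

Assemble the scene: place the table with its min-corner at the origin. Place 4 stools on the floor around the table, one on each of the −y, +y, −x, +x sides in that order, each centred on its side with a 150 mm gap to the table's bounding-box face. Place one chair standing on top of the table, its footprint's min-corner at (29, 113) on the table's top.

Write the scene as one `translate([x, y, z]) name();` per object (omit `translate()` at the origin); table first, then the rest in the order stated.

table();
translate([250, -488, 0]) stool();
translate([250, 812, 0]) stool();
translate([-476, 162, 0]) stool();
translate([976, 162, 0]) stool();
translate([29, 113, 728]) chair();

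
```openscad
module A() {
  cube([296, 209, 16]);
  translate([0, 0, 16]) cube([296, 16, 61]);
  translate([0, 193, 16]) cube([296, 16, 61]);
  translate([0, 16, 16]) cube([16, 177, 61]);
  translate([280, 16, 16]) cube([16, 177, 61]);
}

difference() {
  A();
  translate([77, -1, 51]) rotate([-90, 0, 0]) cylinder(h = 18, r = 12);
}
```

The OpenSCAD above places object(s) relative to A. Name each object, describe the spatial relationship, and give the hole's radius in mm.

The subtracted cylinder has r = 12 mm.

A is an open box. The open box has a circular hole through its front wall. The hole's radius is 12 mm.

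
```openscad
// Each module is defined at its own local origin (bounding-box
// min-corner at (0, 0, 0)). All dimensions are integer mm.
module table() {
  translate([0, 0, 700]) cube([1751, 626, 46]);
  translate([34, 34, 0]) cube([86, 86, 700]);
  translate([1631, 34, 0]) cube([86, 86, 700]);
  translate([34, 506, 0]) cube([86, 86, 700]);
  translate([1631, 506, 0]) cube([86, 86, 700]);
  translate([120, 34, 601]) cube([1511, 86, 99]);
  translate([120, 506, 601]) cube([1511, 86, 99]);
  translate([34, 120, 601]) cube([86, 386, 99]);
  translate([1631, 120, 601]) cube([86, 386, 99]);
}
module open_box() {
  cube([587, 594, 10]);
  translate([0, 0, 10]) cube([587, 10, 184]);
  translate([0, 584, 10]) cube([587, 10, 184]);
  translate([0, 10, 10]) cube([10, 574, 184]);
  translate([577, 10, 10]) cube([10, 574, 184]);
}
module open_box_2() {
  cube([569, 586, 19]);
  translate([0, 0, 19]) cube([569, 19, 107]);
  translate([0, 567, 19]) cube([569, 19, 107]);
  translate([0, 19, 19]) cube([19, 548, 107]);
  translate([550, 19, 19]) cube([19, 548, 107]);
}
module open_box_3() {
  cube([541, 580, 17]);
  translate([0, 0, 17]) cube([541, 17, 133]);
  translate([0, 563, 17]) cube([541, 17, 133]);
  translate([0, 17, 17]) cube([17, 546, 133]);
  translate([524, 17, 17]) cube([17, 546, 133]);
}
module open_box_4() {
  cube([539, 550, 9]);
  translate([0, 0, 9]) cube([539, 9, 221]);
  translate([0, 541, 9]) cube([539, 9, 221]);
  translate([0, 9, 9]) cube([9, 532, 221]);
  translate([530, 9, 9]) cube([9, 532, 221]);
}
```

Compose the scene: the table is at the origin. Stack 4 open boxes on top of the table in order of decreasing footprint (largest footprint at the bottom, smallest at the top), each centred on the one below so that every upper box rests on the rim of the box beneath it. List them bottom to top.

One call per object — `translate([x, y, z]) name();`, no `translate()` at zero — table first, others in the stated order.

table();
translate([582, 16, 746]) open_box();
translate([591, 20, 940]) open_box_2();
translate([605, 23, 1066]) open_box_3();
translate([606, 38, 1216]) open_box_4();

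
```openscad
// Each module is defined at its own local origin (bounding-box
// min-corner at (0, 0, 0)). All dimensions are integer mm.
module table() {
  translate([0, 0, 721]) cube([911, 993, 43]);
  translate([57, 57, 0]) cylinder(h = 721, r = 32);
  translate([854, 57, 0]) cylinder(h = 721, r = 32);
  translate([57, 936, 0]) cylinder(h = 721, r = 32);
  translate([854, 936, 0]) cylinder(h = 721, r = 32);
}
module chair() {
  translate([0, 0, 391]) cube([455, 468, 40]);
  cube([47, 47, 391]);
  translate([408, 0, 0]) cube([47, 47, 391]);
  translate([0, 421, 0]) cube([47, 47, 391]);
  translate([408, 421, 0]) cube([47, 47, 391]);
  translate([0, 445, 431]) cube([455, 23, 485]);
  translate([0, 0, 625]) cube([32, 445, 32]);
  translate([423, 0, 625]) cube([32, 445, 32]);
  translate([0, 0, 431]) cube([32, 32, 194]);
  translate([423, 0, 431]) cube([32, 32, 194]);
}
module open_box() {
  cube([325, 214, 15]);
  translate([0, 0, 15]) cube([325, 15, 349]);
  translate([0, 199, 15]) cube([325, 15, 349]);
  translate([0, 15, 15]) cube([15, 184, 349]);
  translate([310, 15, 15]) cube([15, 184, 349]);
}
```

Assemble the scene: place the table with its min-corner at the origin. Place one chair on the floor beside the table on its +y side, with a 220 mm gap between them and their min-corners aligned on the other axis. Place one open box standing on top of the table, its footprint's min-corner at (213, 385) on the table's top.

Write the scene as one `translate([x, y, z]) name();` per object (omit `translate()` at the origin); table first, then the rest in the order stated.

table();
translate([0, 1213, 0]) chair();
translate([213, 385, 764]) open_box();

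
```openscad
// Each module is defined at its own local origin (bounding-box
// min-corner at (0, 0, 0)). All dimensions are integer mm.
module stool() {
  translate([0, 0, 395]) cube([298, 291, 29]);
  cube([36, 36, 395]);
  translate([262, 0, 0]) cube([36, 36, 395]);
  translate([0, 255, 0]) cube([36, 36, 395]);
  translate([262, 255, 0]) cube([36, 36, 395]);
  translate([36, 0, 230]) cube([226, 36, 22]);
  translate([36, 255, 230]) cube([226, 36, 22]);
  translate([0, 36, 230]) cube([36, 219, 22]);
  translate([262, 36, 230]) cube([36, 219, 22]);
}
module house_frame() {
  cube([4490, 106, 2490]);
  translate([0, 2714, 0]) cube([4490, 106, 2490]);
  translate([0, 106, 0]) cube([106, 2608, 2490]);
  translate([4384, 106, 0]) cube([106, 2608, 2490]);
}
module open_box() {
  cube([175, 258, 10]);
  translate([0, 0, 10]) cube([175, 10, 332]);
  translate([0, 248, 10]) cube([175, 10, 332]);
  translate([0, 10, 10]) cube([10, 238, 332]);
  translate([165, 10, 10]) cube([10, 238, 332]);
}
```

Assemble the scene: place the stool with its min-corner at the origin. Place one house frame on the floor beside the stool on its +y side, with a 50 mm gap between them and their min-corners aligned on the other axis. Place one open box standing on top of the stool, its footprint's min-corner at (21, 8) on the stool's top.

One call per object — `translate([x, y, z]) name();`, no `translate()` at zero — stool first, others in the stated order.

stool();
translate([0, 341, 0]) house_frame();
translate([21, 8, 424]) open_box();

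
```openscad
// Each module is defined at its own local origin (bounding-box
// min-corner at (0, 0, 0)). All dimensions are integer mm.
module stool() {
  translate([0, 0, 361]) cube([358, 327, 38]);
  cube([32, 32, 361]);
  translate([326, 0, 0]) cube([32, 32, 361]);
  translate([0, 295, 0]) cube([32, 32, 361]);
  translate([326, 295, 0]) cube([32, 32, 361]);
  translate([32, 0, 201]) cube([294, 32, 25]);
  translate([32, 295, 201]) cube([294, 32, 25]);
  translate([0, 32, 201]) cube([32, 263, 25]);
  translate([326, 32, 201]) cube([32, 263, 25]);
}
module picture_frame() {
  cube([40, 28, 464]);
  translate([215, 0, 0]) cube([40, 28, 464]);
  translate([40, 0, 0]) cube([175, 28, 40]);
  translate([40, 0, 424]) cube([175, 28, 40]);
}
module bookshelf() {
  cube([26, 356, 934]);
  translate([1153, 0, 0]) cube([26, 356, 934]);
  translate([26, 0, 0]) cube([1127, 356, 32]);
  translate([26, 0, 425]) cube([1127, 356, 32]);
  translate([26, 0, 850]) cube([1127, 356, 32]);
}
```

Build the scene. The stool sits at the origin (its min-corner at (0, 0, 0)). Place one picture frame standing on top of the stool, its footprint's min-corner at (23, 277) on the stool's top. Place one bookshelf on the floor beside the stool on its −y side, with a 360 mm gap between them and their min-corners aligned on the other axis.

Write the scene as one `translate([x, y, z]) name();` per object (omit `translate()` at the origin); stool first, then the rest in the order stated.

stool();
translate([23, 277, 399]) picture_frame();
translate([0, -716, 0]) bookshelf();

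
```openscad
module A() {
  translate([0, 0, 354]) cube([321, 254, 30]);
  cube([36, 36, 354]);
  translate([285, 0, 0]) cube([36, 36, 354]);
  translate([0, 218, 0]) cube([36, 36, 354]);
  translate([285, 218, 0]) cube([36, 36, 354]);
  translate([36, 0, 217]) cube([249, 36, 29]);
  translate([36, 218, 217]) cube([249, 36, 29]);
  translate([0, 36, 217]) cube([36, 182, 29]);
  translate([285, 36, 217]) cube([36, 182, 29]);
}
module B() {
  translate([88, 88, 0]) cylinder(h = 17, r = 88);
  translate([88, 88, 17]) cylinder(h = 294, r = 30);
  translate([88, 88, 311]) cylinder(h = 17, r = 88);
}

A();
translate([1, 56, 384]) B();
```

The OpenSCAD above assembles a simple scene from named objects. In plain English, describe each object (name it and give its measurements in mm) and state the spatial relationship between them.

A is a simple wooden stool: a rectangular seat 321 mm (x) by 254 mm (y), 30 mm thick, top face at z = 384 mm, on four square legs, each 36×36 mm in cross-section. The legs rest on z = 0, each flush with a corner of the seat. Four stretchers, 36 mm wide and 29 mm tall, connect adjacent legs with their undersides at z = 217 mm, each running between the inner faces of the legs it joins and aligned with the legs' outer faces on the other axis.

B is a spool: two coaxial disc flanges of radius 88 mm and thickness 17 mm, joined by a core cylinder of radius 30 mm and height 294 mm. The lower flange rests on z = 0 and the three cylinders share a vertical axis.

The spool is on top of the stool.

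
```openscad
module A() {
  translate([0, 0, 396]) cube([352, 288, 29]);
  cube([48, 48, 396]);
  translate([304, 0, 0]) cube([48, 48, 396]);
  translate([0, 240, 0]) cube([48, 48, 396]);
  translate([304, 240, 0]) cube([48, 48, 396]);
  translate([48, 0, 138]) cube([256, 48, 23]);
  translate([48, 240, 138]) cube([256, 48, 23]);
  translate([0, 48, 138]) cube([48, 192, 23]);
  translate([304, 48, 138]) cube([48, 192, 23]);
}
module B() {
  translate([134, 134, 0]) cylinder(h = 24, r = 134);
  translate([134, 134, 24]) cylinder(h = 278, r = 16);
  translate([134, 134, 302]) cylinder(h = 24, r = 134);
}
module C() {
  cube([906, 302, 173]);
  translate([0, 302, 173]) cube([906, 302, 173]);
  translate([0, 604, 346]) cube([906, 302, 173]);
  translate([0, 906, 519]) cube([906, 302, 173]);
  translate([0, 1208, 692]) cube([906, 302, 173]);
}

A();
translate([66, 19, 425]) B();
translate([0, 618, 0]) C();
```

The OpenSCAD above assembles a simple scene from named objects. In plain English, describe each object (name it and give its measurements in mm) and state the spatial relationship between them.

A is a simple wooden stool: a rectangular seat 352 mm (x) by 288 mm (y), 29 mm thick, top face at z = 425 mm, on four square legs, each 48×48 mm in cross-section. The legs rest on z = 0, each flush with a corner of the seat. Four stretchers, 48 mm wide and 23 mm tall, connect adjacent legs with their undersides at z = 138 mm, each running between the inner faces of the legs it joins and aligned with the legs' outer faces on the other axis.

B is a spool: two coaxial disc flanges of radius 134 mm and thickness 24 mm, joined by a core cylinder of radius 16 mm and height 278 mm. The lower flange rests on z = 0 and the three cylinders share a vertical axis.

C is a run of 5 identical solid stair steps. Each tread is 906×302 mm and each step block is 173 mm high. Step 1 rests on the floor; step k is offset from step 1 by (k−1)×302 mm in y and (k−1)×173 mm in z.

The spool is on top of the stool. The staircase is on the floor beside the stool on its +y side.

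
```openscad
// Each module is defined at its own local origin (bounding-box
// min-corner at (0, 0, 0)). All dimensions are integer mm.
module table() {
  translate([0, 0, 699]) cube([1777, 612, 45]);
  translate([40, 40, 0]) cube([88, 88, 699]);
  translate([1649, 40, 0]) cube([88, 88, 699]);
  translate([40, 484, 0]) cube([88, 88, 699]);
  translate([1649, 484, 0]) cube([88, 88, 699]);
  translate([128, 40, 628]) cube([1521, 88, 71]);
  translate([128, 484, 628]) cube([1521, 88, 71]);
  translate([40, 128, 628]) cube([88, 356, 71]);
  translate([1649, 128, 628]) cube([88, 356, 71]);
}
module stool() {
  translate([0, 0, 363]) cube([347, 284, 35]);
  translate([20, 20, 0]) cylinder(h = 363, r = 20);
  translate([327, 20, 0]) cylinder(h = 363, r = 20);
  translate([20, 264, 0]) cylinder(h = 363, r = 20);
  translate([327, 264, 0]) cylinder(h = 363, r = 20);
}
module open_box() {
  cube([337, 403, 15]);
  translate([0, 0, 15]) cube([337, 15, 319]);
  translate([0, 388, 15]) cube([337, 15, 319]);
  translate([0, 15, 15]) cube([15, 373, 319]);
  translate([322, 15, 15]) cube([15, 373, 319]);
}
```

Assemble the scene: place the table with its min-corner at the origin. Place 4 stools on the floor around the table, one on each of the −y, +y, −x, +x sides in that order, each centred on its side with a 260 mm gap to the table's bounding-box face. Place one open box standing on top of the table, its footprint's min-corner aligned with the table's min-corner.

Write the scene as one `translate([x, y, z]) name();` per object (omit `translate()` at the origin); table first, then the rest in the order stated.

table();
translate([715, -544, 0]) stool();
translate([715, 872, 0]) stool();
translate([-607, 164, 0]) stool();
translate([2037, 164, 0]) stool();
translate([0, 0, 744]) open_box();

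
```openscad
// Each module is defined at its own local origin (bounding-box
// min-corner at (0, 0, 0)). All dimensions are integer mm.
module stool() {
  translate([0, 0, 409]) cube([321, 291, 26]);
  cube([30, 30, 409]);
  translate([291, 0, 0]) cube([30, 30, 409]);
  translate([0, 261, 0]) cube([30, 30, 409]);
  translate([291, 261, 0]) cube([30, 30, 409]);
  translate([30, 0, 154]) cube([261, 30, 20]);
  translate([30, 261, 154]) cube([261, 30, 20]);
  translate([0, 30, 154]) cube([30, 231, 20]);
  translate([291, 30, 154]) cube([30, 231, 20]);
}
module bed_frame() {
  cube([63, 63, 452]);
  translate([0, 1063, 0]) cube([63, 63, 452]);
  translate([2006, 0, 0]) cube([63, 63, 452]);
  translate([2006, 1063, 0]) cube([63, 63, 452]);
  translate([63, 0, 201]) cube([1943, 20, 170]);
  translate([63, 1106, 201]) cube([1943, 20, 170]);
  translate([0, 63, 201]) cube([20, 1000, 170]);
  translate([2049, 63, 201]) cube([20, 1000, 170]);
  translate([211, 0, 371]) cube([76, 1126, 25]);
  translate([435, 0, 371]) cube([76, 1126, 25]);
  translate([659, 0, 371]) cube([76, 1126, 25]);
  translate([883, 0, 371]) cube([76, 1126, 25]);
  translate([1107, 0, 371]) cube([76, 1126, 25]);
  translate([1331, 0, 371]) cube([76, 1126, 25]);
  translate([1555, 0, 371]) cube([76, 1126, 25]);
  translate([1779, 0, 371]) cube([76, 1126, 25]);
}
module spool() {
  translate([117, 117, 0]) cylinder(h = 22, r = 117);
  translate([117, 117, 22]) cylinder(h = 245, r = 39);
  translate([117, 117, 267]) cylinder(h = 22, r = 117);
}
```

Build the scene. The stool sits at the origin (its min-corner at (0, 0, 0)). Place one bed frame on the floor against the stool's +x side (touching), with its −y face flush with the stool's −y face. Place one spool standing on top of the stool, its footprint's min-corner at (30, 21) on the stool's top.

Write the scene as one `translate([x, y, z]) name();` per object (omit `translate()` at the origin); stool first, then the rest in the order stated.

stool();
translate([321, 0, 0]) bed_frame();
translate([30, 21, 435]) spool();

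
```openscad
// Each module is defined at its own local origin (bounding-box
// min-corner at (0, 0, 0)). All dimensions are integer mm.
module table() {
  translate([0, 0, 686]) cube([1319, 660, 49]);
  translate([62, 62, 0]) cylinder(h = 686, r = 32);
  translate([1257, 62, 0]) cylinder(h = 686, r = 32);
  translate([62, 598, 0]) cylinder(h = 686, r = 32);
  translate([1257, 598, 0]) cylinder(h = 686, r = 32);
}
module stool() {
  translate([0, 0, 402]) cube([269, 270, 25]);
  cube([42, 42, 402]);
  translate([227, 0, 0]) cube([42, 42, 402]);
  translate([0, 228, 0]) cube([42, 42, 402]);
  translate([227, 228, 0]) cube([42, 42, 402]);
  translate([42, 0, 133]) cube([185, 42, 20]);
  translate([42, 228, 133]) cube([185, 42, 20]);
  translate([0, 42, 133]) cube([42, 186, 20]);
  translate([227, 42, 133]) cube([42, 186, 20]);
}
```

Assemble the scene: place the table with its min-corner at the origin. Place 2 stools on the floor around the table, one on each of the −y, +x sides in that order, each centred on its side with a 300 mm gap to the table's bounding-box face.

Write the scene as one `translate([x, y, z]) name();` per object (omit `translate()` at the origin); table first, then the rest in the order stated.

table();
translate([525, -570, 0]) stool();
translate([1619, 195, 0]) stool();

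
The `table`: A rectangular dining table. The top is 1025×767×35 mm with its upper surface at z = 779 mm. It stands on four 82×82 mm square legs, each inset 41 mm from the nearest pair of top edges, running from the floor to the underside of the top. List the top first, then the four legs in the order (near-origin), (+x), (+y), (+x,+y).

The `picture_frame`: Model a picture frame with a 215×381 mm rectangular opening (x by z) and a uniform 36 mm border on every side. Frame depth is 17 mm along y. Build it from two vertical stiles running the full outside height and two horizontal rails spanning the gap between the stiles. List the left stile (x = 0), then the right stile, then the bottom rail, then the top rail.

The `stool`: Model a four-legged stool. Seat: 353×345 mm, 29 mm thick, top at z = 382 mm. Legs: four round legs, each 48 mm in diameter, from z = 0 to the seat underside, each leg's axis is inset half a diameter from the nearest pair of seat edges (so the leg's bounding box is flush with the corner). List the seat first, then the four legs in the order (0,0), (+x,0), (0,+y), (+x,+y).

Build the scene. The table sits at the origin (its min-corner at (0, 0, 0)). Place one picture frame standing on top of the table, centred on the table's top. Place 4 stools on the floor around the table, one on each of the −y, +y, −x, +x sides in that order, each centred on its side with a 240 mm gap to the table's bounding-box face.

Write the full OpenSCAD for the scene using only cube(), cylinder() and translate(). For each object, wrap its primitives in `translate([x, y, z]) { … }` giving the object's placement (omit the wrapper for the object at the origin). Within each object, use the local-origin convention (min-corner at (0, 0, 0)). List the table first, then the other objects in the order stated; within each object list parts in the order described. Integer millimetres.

translate([0, 0, 744]) cube([1025, 767, 35]);
translate([41, 41, 0]) cube([82, 82, 744]);
translate([902, 41, 0]) cube([82, 82, 744]);
translate([41, 644, 0]) cube([82, 82, 744]);
translate([902, 644, 0]) cube([82, 82, 744]);
translate([369, 375, 779]) {
  cube([36, 17, 453]);
  translate([251, 0, 0]) cube([36, 17, 453]);
  translate([36, 0, 0]) cube([215, 17, 36]);
  translate([36, 0, 417]) cube([215, 17, 36]);
}
translate([336, -585, 0]) {
  translate([0, 0, 353]) cube([353, 345, 29]);
  translate([24, 24, 0]) cylinder(h = 353, r = 24);
  translate([329, 24, 0]) cylinder(h = 353, r = 24);
  translate([24, 321, 0]) cylinder(h = 353, r = 24);
  translate([329, 321, 0]) cylinder(h = 353, r = 24);
}
translate([336, 1007, 0]) {
  translate([0, 0, 353]) cube([353, 345, 29]);
  translate([24, 24, 0]) cylinder(h = 353, r = 24);
  translate([329, 24, 0]) cylinder(h = 353, r = 24);
  translate([24, 321, 0]) cylinder(h = 353, r = 24);
  translate([329, 321, 0]) cylinder(h = 353, r = 24);
}
translate([-593, 211, 0]) {
  translate([0, 0, 353]) cube([353, 345, 29]);
  translate([24, 24, 0]) cylinder(h = 353, r = 24);
  translate([329, 24, 0]) cylinder(h = 353, r = 24);
  translate([24, 321, 0]) cylinder(h = 353, r = 24);
  translate([329, 321, 0]) cylinder(h = 353, r = 24);
}
translate([1265, 211, 0]) {
  translate([0, 0, 353]) cube([353, 345, 29]);
  translate([24, 24, 0]) cylinder(h = 353, r = 24);
  translate([329, 24, 0]) cylinder(h = 353, r = 24);
  translate([24, 321, 0]) cylinder(h = 353, r = 24);
  translate([329, 321, 0]) cylinder(h = 353, r = 24);
}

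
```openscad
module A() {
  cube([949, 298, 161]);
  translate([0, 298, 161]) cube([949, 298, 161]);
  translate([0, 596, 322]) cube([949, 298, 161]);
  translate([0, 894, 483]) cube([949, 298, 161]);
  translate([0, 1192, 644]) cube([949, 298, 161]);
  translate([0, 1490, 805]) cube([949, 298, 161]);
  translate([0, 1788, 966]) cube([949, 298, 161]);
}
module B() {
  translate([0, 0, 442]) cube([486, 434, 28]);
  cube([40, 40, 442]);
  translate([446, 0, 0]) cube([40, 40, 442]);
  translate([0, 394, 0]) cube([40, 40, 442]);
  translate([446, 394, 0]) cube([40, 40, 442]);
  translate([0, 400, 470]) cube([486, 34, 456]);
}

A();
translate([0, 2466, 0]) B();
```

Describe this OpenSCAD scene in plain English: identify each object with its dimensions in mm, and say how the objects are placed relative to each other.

A is a straight staircase of 7 solid steps. Each step is 949 mm wide (x), 298 mm deep (y, the going) and 161 mm tall (the rise). The first step rests on the floor; each subsequent step sits one going further in +y and one rise higher in +z, directly behind and above the previous step with no overlap.

B is a chair. The seat is a 486×434×28 mm slab with its top at z = 470 mm, on four 40×40 mm corner legs (flush with the seat edges, standing on z = 0). A flat backrest 34 mm thick, 456 mm tall, spans the full seat width and rises from the seat top along its +y edge, rear face flush with the rear of the seat.

The chair is on the floor beside the staircase on its +y side.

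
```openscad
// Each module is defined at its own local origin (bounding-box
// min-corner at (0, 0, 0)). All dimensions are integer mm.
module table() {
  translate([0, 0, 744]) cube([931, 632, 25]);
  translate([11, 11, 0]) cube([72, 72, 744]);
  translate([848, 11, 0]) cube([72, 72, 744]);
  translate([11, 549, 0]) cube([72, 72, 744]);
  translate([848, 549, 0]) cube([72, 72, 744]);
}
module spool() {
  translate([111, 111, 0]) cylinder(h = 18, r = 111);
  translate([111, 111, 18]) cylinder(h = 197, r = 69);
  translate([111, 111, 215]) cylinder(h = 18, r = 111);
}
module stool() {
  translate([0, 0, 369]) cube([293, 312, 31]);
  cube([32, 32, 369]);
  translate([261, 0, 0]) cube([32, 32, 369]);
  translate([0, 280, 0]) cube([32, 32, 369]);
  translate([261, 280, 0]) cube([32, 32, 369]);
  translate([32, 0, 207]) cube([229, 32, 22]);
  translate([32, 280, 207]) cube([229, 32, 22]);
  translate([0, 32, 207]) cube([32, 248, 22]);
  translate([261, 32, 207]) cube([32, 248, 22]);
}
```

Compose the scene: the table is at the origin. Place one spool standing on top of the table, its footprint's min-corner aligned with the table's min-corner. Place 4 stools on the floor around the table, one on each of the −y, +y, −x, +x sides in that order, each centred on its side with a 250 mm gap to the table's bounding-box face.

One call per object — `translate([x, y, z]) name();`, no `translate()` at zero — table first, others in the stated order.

table();
translate([0, 0, 769]) spool();
translate([319, -562, 0]) stool();
translate([319, 882, 0]) stool();
translate([-543, 160, 0]) stool();
translate([1181, 160, 0]) stool();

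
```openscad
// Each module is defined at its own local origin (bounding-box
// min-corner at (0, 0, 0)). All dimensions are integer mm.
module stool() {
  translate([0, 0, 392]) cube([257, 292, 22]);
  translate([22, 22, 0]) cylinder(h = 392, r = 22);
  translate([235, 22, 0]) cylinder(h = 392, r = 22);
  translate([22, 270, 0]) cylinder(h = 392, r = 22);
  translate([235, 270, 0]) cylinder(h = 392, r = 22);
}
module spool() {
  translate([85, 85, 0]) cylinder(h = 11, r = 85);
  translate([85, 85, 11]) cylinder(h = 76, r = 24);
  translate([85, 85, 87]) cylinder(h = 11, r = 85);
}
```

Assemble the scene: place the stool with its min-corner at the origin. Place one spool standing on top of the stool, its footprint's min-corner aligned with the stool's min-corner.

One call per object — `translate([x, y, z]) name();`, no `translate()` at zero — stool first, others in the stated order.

stool();
translate([0, 0, 414]) spool();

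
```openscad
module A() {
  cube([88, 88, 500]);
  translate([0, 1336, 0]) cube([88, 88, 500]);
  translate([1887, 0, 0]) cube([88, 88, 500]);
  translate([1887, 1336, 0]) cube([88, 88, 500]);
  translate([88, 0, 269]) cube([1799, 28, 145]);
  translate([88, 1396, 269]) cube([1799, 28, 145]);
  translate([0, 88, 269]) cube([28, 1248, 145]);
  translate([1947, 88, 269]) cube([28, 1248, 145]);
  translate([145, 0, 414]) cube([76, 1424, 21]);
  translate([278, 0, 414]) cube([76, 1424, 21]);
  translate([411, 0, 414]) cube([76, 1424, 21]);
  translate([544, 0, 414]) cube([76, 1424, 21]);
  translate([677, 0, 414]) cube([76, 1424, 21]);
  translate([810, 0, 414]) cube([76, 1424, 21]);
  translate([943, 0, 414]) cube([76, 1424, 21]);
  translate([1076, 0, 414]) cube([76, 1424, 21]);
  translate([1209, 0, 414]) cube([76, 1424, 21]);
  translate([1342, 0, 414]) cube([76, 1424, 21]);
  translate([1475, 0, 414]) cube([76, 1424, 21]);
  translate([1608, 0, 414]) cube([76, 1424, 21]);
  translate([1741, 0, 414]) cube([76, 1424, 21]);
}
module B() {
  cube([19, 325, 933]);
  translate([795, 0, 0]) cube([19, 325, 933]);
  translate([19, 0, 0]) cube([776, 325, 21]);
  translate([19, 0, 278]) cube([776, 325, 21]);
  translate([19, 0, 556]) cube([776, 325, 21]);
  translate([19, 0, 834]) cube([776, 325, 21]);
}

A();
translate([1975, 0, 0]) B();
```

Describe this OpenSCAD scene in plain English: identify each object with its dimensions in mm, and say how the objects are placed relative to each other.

A is a bed frame 1975 mm long (x) by 1424 mm wide (y). Four 88×88 mm corner posts, 500 mm tall, at the corners of the footprint. Four rails of 28 mm thickness and 145 mm height run between adjacent posts with their undersides at z = 269 mm, their outer faces flush with the outside of the frame (the two x-running rails run between the posts' inner faces; the two y-running rails run between the posts' inner faces). 13 slats, each 76 mm wide (x) and 21 mm thick, lie across the top of the two x-running rails, running the full 1424 mm width of the frame in y; the slats are evenly spaced along x between the inner faces of the end posts with equal gaps (rounded down to the nearest mm) at the −x end and between each pair — any rounding remainder accumulates at the +x end.

B is an open bookshelf. Two side panels, each 19 mm thick, 325 mm deep and 933 mm tall, stand 814 mm apart (outside-to-outside). Between them sit 4 shelves, each 21 mm thick and 325 mm deep, spanning the full gap between the sides. The bottom shelf rests on the floor (its underside at z = 0) and the clear gap between one shelf's top and the next shelf's underside is 257 mm.

The bookshelf is against the bed frame's +x side, with their −y faces flush.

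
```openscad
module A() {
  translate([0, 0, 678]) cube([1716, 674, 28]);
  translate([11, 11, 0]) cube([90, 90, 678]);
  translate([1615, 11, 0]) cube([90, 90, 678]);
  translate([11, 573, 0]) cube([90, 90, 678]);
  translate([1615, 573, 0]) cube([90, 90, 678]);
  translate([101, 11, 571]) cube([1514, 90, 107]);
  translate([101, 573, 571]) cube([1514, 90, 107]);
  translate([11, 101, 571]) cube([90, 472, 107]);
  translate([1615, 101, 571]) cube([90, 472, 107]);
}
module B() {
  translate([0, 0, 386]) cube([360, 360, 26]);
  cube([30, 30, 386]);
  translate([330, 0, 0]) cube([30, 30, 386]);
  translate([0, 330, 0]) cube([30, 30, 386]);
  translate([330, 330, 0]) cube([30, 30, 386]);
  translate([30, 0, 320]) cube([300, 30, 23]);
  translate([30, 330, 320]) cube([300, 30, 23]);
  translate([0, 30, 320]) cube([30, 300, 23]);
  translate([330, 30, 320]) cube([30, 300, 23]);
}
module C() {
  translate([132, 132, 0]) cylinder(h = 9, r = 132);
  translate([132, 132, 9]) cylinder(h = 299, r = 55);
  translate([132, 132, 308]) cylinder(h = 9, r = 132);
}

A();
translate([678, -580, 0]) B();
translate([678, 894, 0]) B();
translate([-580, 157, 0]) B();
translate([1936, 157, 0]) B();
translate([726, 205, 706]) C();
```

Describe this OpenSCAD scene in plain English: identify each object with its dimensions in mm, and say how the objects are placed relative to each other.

A is a table with a 1716×674 mm rectangular top, 28 mm thick, top surface at z = 706 mm, supported by four 90×90 mm square legs, each inset 11 mm from the nearest pair of top edges, running from the floor. Four apron rails, 90 mm thick and 107 mm tall, run between adjacent legs with their top edges flush with the underside of the top and their outer faces flush with the legs' outer faces.

B is a four-legged stool. The seat is a 360×360×26 mm slab whose top surface is at z = 412 mm; four square legs, each 30×30 mm in cross-section, run from the floor (z = 0) to the underside of the seat, each flush with a corner of the seat. Four stretchers, 30 mm wide and 23 mm tall, connect adjacent legs with their undersides at z = 320 mm, each running between the inner faces of the legs it joins and aligned with the legs' outer faces on the other axis.

C is a spool: two coaxial disc flanges of radius 132 mm and thickness 9 mm, joined by a core cylinder of radius 55 mm and height 299 mm. The lower flange rests on z = 0 and the three cylinders share a vertical axis.

Four stools sit around the table at the −y, +y, −x, +x sides. The spool is on top of the table, centred.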